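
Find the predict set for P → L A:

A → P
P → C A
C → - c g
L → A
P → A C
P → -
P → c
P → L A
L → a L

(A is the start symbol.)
{ '-', 'a', 'c' }

PREDICT(P → L A) = (FIRST(RHS) \ {ε}) ∪ (FOLLOW(P) if ε ∈ FIRST(RHS), i.e. RHS ⇒* ε)
FIRST(L) = { '-', 'a', 'c' }
FIRST(L A) = { '-', 'a', 'c' }
ε ∉ FIRST(L A), so FOLLOW(P) is not added.
PREDICT(P → L A) = { '-', 'a', 'c' }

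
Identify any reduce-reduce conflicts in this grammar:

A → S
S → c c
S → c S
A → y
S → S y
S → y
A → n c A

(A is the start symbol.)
Yes — I5: [A → y .] vs [S → y .]

Augment with A' → A and build the canonical LR(0) collection (I0 = CLOSURE({[A' → . A]}), then GOTO on every symbol after a dot until no new states appear). It has 12 states:
  I0: { [A → . S], [A → . n c A], [A → . y], [A' → . A], [S → . S y], [S → . c S], [S → . c c], [S → . y] }  — shift
  I1: { [A' → A .] }  — accept
  I2: { [A → S .], [S → S . y] }  — shift, reduce
  I3: { [S → . S y], [S → . c S], [S → . c c], [S → . y], [S → c . S], [S → c . c] }  — shift
  I4: { [A → n . c A] }  — shift
  I5: { [A → y .], [S → y .] }  — 2 reduces
  I6: { [A → . S], [A → . n c A], [A → . y], [A → n c . A], [S → . S y], [S → . c S], [S → . c c], [S → . y] }  — shift
  I7: { [A → n c A .] }  — reduce
  I8: { [S → S . y], [S → c S .] }  — shift, reduce
  I9: { [S → . S y], [S → . c S], [S → . c c], [S → . y], [S → c . S], [S → c . c], [S → c c .] }  — shift, reduce
  I10: { [S → y .] }  — reduce
  I11: { [S → S y .] }  — reduce

I5 contains complete items [A → y .], [S → y .] — reduce-reduce conflict.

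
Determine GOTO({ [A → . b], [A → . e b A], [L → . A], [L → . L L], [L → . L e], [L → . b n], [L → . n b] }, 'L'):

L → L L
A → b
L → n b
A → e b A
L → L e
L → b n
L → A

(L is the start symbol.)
GOTO(I, 'L') = CLOSURE({ [A → αX.β] : [A → α.Xβ] ∈ I, X = 'L' })

Items with dot before 'L', with the dot advanced:
  [L → . L L] → [L → L . L]
  [L → . L e] → [L → L . e]
Closure of the advanced items:
  [L → L . L] has the dot before L: add [L → . L L], [L → . n b], [L → . L e], [L → . b n], [L → . A]
  [L → . A] has the dot before A: add [A → . b], [A → . e b A]

GOTO = { [A → . b], [A → . e b A], [L → . A], [L → . L L], [L → . L e], [L → . b n], [L → . n b], [L → L . L], [L → L . e] }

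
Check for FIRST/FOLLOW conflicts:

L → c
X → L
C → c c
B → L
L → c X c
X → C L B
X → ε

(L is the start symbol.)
Nullable non-terminals: X.
FIRST sets used below: FIRST(L) = { 'c' }, FIRST(C) = { 'c' }

X: nullable alternative(s) X → ε; FOLLOW(X) = { 'c' }
  X → L: FIRST \ {ε} = { 'c' } — overlaps FOLLOW(X) on { 'c' }: CONFLICT
  X → C L B: FIRST \ {ε} = { 'c' } — overlaps FOLLOW(X) on { 'c' }: CONFLICT
  X → ε: FIRST \ {ε} = { } — this is the only nullable alternative, skip

B, C, L have no nullable alternative, so no FIRST/FOLLOW check is needed there.

So the grammar has 2 FIRST/FOLLOW conflicts (marked CONFLICT above).

Answer: Yes. X → L with FOLLOW(X) on { 'c' }; X → C L B with FOLLOW(X) on { 'c' }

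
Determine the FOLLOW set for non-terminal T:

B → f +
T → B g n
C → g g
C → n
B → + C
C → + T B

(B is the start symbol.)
To compute FOLLOW(T), find every occurrence of T on a right-hand side N → α T β: add FIRST(β) \ {ε}, and if β is empty or nullable also add FOLLOW(N). Iterate to a fixed point.

In C → + T B: T is followed by B, add FIRST(B) \ {ε} = { '+', 'f' }

Taking the union: FOLLOW(T) = { '+', 'f' }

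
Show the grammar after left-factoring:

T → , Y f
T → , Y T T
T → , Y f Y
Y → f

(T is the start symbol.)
T → , Y T'
T' → f T''
T'' → ε
T'' → Y
T' → T T
Y → f

Left-factoring transforms A → αβ₁ | αβ₂ into A → αA' and A' → β₁ | β₂
(α is the longest common prefix among the alternatives). Repeat until
no nonterminal has two alternatives with a common prefix.

Round 1: T has alternatives sharing prefix ', Y'. Introduce T': T → , Y T'
  Add: T' → f
  Add: T' → T T
  Add: T' → f Y

Round 2: T' has alternatives sharing prefix 'f'. Introduce T'': T' → f T''
  Add: T'' → ε
  Add: T'' → Y

No remaining common prefixes — done.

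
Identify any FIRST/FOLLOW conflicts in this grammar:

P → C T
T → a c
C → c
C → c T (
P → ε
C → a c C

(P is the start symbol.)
A FIRST/FOLLOW conflict occurs when a non-terminal N has a nullable alternative N → β (β ⇒* ε) and another alternative N → α with FIRST(α) ∩ FOLLOW(N) ≠ ∅: on such a lookahead the parser cannot decide between expanding α and letting N vanish via β.

Nullable non-terminals: P.
FIRST sets used below: FIRST(C) = { 'a', 'c' }

P: nullable alternative(s) P → ε; FOLLOW(P) = { $ }
  P → C T: FIRST \ {ε} = { 'a', 'c' } — disjoint from FOLLOW(P)
  P → ε: FIRST \ {ε} = { } — this is the only nullable alternative, skip

C, T have no nullable alternative, so no FIRST/FOLLOW check is needed there.

No FIRST/FOLLOW conflicts found.

Answer: No FIRST/FOLLOW conflicts.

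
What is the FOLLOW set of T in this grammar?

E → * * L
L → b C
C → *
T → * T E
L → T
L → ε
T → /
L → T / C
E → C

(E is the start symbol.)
{ $, '*', '/' }

To compute FOLLOW(T), find every occurrence of T on a right-hand side N → α T β: add FIRST(β) \ {ε}, and if β is empty or nullable also add FOLLOW(N). Iterate to a fixed point.

In T → * T E: T is followed by E, add FIRST(E) \ {ε} = { '*' }
In L → T: T is at the end, add FOLLOW(L)
In L → T / C: T is followed by '/' C, add FIRST('/' C) \ {ε} = { '/' }

The FOLLOW sets referred to above (computed the same way, to a fixed point):
  FOLLOW(L) = { $, '*', '/' }

Taking the union: FOLLOW(T) = { $, '*', '/' }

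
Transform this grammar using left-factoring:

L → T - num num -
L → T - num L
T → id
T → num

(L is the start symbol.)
Left-factoring transforms A → αβ₁ | αβ₂ into A → αA' and A' → β₁ | β₂
(α is the longest common prefix among the alternatives). Repeat until
no nonterminal has two alternatives with a common prefix.

Round 1: L has alternatives sharing prefix 'T - num'. Introduce L': L → T - num L'
  Add: L' → num -
  Add: L' → L

No remaining common prefixes — done.

Resulting grammar:
L → T - num L'
L' → num -
L' → L
T → id
T → num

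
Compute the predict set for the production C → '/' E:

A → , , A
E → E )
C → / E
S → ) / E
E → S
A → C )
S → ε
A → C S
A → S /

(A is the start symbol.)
PREDICT(C → '/' E) = (FIRST(RHS) \ {ε}) ∪ (FOLLOW(C) if ε ∈ FIRST(RHS), i.e. RHS ⇒* ε)
FIRST('/' E) = { '/' }
ε ∉ FIRST('/' E), so FOLLOW(C) is not added.
PREDICT(C → '/' E) = { '/' }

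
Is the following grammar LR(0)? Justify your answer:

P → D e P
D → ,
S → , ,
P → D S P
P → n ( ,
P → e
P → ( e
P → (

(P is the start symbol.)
A grammar is LR(0) if no state in the canonical LR(0) collection has:
  - both a shift item (dot before a terminal) and a complete item (shift-reduce conflict), or
  - two or more complete items (reduce-reduce conflict; the accept item [P' → P .] counts as a complete item here).

Augment with P' → P and build the canonical LR(0) collection (I0 = CLOSURE({[P' → . P]}), then GOTO on every symbol after a dot until no new states appear). It has 16 states:
  I0: { [D → . ,], [P → . ( e], [P → . (], [P → . D S P], [P → . D e P], [P → . e], [P → . n ( ,], [P' → . P] }  — shift
  I1: { [P → ( . e], [P → ( .] }  — shift, reduce
  I2: { [D → , .] }  — reduce
  I3: { [P → D . S P], [P → D . e P], [S → . , ,] }  — shift
  I4: { [P' → P .] }  — accept
  I5: { [P → e .] }  — reduce
  I6: { [P → n . ( ,] }  — shift
  I7: { [P → n ( . ,] }  — shift
  I8: { [P → n ( , .] }  — reduce
  I9: { [S → , . ,] }  — shift
  I10: { [D → . ,], [P → . ( e], [P → . (], [P → . D S P], [P → . D e P], [P → . e], [P → . n ( ,], [P → D S . P] }  — shift
  I11: { [D → . ,], [P → . ( e], [P → . (], [P → . D S P], [P → . D e P], [P → . e], [P → . n ( ,], [P → D e . P] }  — shift
  I12: { [P → D e P .] }  — reduce
  I13: { [P → D S P .] }  — reduce
  I14: { [S → , , .] }  — reduce
  I15: { [P → ( e .] }  — reduce

Conflict in state I1:
  Shift-reduce conflict between [P → ( .] and [P → ( . e]
So the grammar is NOT LR(0).

Answer: No. Shift-reduce conflict between [P → ( .] and [P → ( . e]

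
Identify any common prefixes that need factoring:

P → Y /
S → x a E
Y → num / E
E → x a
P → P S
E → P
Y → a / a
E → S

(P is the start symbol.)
Left-factoring is needed when two productions for the same non-terminal
share a common prefix on the right-hand side.

Productions for P:
  P → Y /
  P → P S
Productions for Y:
  Y → num / E
  Y → a / a
Productions for E:
  E → x a
  E → P
  E → S

No common prefixes found.

Answer: No, left-factoring is not needed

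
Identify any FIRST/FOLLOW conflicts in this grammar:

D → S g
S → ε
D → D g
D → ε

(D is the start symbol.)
A FIRST/FOLLOW conflict occurs when a non-terminal N has a nullable alternative N → β (β ⇒* ε) and another alternative N → α with FIRST(α) ∩ FOLLOW(N) ≠ ∅: on such a lookahead the parser cannot decide between expanding α and letting N vanish via β.

Nullable non-terminals: D, S.
FIRST sets used below: FIRST(S) = { ε }, FIRST(D) = { 'g', ε }

D: nullable alternative(s) D → ε; FOLLOW(D) = { $, 'g' }
  D → S g: FIRST \ {ε} = { 'g' } — overlaps FOLLOW(D) on { 'g' }: CONFLICT
  D → D g: FIRST \ {ε} = { 'g' } — overlaps FOLLOW(D) on { 'g' }: CONFLICT
  D → ε: FIRST \ {ε} = { } — this is the only nullable alternative, skip
S has a nullable alternative but only one production, so nothing to check.

So the grammar has 2 FIRST/FOLLOW conflicts (marked CONFLICT above).

Answer: Yes. D → S g with FOLLOW(D) on { 'g' }; D → D g with FOLLOW(D) on { 'g' }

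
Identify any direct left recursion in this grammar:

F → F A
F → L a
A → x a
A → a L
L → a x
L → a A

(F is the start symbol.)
Yes, F is left-recursive

Direct left recursion occurs when N → N α for some non-terminal N (the right-hand side begins with the left-hand side itself).

F → F A: LEFT RECURSIVE (starts with F)
F → L a: starts with L
A → x a: starts with x
A → a L: starts with a
L → a x: starts with a
L → a A: starts with a

The grammar has direct left recursion on: F.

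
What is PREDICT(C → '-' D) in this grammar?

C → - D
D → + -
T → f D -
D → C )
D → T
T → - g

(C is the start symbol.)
PREDICT(C → '-' D) = (FIRST(RHS) \ {ε}) ∪ (FOLLOW(C) if ε ∈ FIRST(RHS), i.e. RHS ⇒* ε)
FIRST('-' D) = { '-' }
ε ∉ FIRST('-' D), so FOLLOW(C) is not added.
PREDICT(C → '-' D) = { '-' }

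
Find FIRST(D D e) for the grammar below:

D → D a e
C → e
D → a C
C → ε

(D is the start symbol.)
{ 'a' }

FIRST sets of the non-terminals involved (from the grammar, by fixed-point iteration):
  FIRST(D) = { 'a' }

To compute FIRST(D D e), process the symbols left to right:
Symbol D is a non-terminal. Add FIRST(D) \ {ε} = { 'a' }
D is not nullable (ε ∉ FIRST(D)), so stop here.
FIRST(D D e) = { 'a' }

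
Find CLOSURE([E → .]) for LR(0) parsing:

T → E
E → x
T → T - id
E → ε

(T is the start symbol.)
Start with: [E → .]
The dot is at the end, so nothing is added.

CLOSURE = { [E → .] }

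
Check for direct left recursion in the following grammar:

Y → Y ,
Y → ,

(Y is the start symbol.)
Direct left recursion occurs when N → N α for some non-terminal N (the right-hand side begins with the left-hand side itself).

Y → Y ,: LEFT RECURSIVE (starts with Y)
Y → ,: starts with ','

The grammar has direct left recursion on: Y.

Answer: Yes, Y is left-recursive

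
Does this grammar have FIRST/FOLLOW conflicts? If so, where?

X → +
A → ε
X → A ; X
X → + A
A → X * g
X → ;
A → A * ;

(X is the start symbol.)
A FIRST/FOLLOW conflict occurs when a non-terminal N has a nullable alternative N → β (β ⇒* ε) and another alternative N → α with FIRST(α) ∩ FOLLOW(N) ≠ ∅: on such a lookahead the parser cannot decide between expanding α and letting N vanish via β.

Nullable non-terminals: A.
FIRST sets used below: FIRST(X) = { '*', '+', ';' }, FIRST(A) = { '*', '+', ';', ε }

A: nullable alternative(s) A → ε; FOLLOW(A) = { $, '*', ';' }
  A → ε: FIRST \ {ε} = { } — this is the only nullable alternative, skip
  A → X * g: FIRST \ {ε} = { '*', '+', ';' } — overlaps FOLLOW(A) on { '*', ';' }: CONFLICT
  A → A * ;: FIRST \ {ε} = { '*', '+', ';' } — overlaps FOLLOW(A) on { '*', ';' }: CONFLICT

X has no nullable alternative, so no FIRST/FOLLOW check is needed there.

So the grammar has 2 FIRST/FOLLOW conflicts (marked CONFLICT above).

Answer: Yes. A → X '*' g with FOLLOW(A) on { '*', ';' }; A → A '*' ';' with FOLLOW(A) on { '*', ';' }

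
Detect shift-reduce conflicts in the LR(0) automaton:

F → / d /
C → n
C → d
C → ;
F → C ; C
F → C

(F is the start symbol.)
Yes — I3: [F → C .] vs [F → C . ; C]

Augment with F' → F and build the canonical LR(0) collection (I0 = CLOSURE({[F' → . F]}), then GOTO on every symbol after a dot until no new states appear). It has 11 states:
  I0: { [C → . ;], [C → . d], [C → . n], [F → . / d /], [F → . C ; C], [F → . C], [F' → . F] }  — shift
  I1: { [F → / . d /] }  — shift
  I2: { [C → ; .] }  — reduce
  I3: { [F → C . ; C], [F → C .] }  — shift, reduce
  I4: { [F' → F .] }  — accept
  I5: { [C → d .] }  — reduce
  I6: { [C → n .] }  — reduce
  I7: { [C → . ;], [C → . d], [C → . n], [F → C ; . C] }  — shift
  I8: { [F → C ; C .] }  — reduce
  I9: { [F → / d . /] }  — shift
  I10: { [F → / d / .] }  — reduce

I3 contains reduce item [F → C .] and shift item [F → C . ; C] — shift-reduce conflict.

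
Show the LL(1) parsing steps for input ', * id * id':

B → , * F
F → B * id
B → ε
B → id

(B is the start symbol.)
Stack is shown with the top on the left.

Stack      Input          Action
--------------------------------
B $        , * id * id $  output B → , * F
, * F $    , * id * id $  match ','
* F $      * id * id $    match '*'
F $        id * id $      output F → B * id
B * id $   id * id $      output B → id
id * id $  id * id $      match 'id'
* id $     * id $         match '*'
id $       id $           match 'id'
$          $              accept

The string is accepted.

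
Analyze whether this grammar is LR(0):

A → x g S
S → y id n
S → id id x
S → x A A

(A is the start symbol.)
Augment with A' → A and build the canonical LR(0) collection (I0 = CLOSURE({[A' → . A]}), then GOTO on every symbol after a dot until no new states appear). It has 14 states:
  I0: { [A → . x g S], [A' → . A] }  — shift
  I1: { [A' → A .] }  — accept
  I2: { [A → x . g S] }  — shift
  I3: { [A → x g . S], [S → . id id x], [S → . x A A], [S → . y id n] }  — shift
  I4: { [A → x g S .] }  — reduce
  I5: { [S → id . id x] }  — shift
  I6: { [A → . x g S], [S → x . A A] }  — shift
  I7: { [S → y . id n] }  — shift
  I8: { [S → y id . n] }  — shift
  I9: { [S → y id n .] }  — reduce
  I10: { [A → . x g S], [S → x A . A] }  — shift
  I11: { [S → x A A .] }  — reduce
  I12: { [S → id id . x] }  — shift
  I13: { [S → id id x .] }  — reduce

Every state is either a pure shift/goto state or contains exactly one complete item and nothing to shift — no conflicts. The grammar is LR(0).

Answer: Yes, the grammar is LR(0)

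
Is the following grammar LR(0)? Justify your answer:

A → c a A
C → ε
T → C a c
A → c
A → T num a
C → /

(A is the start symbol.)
A grammar is LR(0) if no state in the canonical LR(0) collection has:
  - both a shift item (dot before a terminal) and a complete item (shift-reduce conflict), or
  - two or more complete items (reduce-reduce conflict; the accept item [A' → A .] counts as a complete item here).

Augment with A' → A and build the canonical LR(0) collection (I0 = CLOSURE({[A' → . A]}), then GOTO on every symbol after a dot until no new states appear). It has 12 states:
  I0: { [A → . T num a], [A → . c a A], [A → . c], [A' → . A], [C → . /], [C → .], [T → . C a c] }  — shift, reduce
  I1: { [C → / .] }  — reduce
  I2: { [A' → A .] }  — accept
  I3: { [T → C . a c] }  — shift
  I4: { [A → T . num a] }  — shift
  I5: { [A → c . a A], [A → c .] }  — shift, reduce
  I6: { [A → . T num a], [A → . c a A], [A → . c], [A → c a . A], [C → . /], [C → .], [T → . C a c] }  — shift, reduce
  I7: { [A → c a A .] }  — reduce
  I8: { [A → T num . a] }  — shift
  I9: { [A → T num a .] }  — reduce
  I10: { [T → C a . c] }  — shift
  I11: { [T → C a c .] }  — reduce

Conflict in state I0:
  Shift-reduce conflict between [C → .] and [A → . c]
So the grammar is NOT LR(0).

Answer: No. Shift-reduce conflict between [C → .] and [A → . c]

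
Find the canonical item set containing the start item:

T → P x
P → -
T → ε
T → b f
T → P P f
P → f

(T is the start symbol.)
First, augment the grammar with T' → T
I₀ = CLOSURE({ [T' → . T] }):
  [T' → . T] has the dot before T: add [T → . P x], [T → .], [T → . b f], [T → . P P f]
  [T → . P x] has the dot before P: add [P → . -], [P → . f]
No further items can be added.

I₀ = { [P → . -], [P → . f], [T → . P P f], [T → . P x], [T → . b f], [T → .], [T' → . T] }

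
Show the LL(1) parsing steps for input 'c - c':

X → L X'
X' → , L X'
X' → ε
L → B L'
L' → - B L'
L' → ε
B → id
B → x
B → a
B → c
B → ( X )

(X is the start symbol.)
LL(1) parsing maintains a stack (initially the start symbol over $) and the input. At each step: if the stack top is a terminal, match it against the current input token; if it is a non-terminal N, replace it with the RHS of M[N, lookahead] (the unique production whose predict set contains the lookahead).

Stack is shown with the top on the left.

Stack        Input    Action
----------------------------
X $          c - c $  output X → L X'
L X' $       c - c $  output L → B L'
B L' X' $    c - c $  output B → c
c L' X' $    c - c $  match 'c'
L' X' $      - c $    output L' → - B L'
- B L' X' $  - c $    match '-'
B L' X' $    c $      output B → c
c L' X' $    c $      match 'c'
L' X' $      $        output L' → ε
X' $         $        output X' → ε
$            $        accept

The string is accepted.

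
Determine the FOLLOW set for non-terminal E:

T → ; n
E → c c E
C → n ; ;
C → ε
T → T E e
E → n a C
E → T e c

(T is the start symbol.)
To compute FOLLOW(E), find every occurrence of E on a right-hand side N → α E β: add FIRST(β) \ {ε}, and if β is empty or nullable also add FOLLOW(N). Iterate to a fixed point.

In E → c c E: E is at the end; this adds FOLLOW(E) to itself — nothing new
In T → T E e: E is followed by e, add FIRST(e) \ {ε} = { 'e' }

Taking the union: FOLLOW(E) = { 'e' }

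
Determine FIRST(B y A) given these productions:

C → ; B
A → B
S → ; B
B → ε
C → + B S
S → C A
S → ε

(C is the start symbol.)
{ 'y' }

FIRST sets of the non-terminals involved (from the grammar, by fixed-point iteration):
  FIRST(B) = { ε }

To compute FIRST(B y A), process the symbols left to right:
Symbol B is a non-terminal. Add FIRST(B) \ {ε} = { }
B is nullable (ε ∈ FIRST(B)), continue to the next symbol.
Symbol y is a terminal. Add 'y' and stop.
FIRST(B y A) = { 'y' }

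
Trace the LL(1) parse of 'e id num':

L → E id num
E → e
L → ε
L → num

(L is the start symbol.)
LL(1) parsing maintains a stack (initially the start symbol over $) and the input. At each step: if the stack top is a terminal, match it against the current input token; if it is a non-terminal N, replace it with the RHS of M[N, lookahead] (the unique production whose predict set contains the lookahead).

Stack is shown with the top on the left.

Stack       Input       Action
------------------------------
L $         e id num $  output L → E id num
E id num $  e id num $  output E → e
e id num $  e id num $  match 'e'
id num $    id num $    match 'id'
num $       num $       match 'num'
$           $           accept

The string is accepted.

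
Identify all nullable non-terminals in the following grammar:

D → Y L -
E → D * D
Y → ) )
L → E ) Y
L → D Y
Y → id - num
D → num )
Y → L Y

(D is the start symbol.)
None

There are no ε-productions, so no non-terminal can derive ε.
No non-terminals are nullable.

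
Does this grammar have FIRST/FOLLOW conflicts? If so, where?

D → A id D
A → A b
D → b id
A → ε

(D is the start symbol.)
A FIRST/FOLLOW conflict occurs when a non-terminal N has a nullable alternative N → β (β ⇒* ε) and another alternative N → α with FIRST(α) ∩ FOLLOW(N) ≠ ∅: on such a lookahead the parser cannot decide between expanding α and letting N vanish via β.

Nullable non-terminals: A.
FIRST sets used below: FIRST(A) = { 'b', ε }

A: nullable alternative(s) A → ε; FOLLOW(A) = { 'b', 'id' }
  A → A b: FIRST \ {ε} = { 'b' } — overlaps FOLLOW(A) on { 'b' }: CONFLICT
  A → ε: FIRST \ {ε} = { } — this is the only nullable alternative, skip

D has no nullable alternative, so no FIRST/FOLLOW check is needed there.

So the grammar has 1 FIRST/FOLLOW conflict (marked CONFLICT above).

Answer: Yes. A → A b with FOLLOW(A) on { 'b' }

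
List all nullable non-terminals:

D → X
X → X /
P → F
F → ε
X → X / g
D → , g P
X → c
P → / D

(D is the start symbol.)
A non-terminal is nullable if it can derive ε (the empty string): either it has an ε-production, or it has a production whose right-hand side consists entirely of nullable non-terminals.

ε-productions: F → ε
So F is immediately nullable.
P → F: every symbol on the right is nullable, so P is nullable too.
No further non-terminal can be added: every production for the remaining non-terminals contains a terminal or a non-nullable non-terminal.
Nullable = { 'F', 'P' }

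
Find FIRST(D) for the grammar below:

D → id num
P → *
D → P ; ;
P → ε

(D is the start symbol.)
{ '*', ';', 'id' }

FIRST sets of the other non-terminals involved (by the same procedure, iterated to a fixed point):
  FIRST(P) = { '*', ε }

From D → id num:
  - id is a terminal: add 'id' and stop
From D → P ; ;:
  - P is a non-terminal: add FIRST(P) \ {ε} = { '*' }
    P is nullable, so continue to the next symbol
  - ';' is a terminal: add ';' and stop

Collecting: FIRST(D) = { '*', ';', 'id' }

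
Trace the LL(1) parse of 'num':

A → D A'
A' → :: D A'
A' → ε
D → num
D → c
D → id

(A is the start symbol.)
Stack is shown with the top on the left.

Stack     Input  Action
-----------------------
A $       num $  output A → D A'
D A' $    num $  output D → num
num A' $  num $  match 'num'
A' $      $      output A' → ε
$         $      accept

The string is accepted.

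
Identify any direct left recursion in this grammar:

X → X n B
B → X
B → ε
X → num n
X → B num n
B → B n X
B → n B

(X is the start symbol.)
Direct left recursion occurs when N → N α for some non-terminal N (the right-hand side begins with the left-hand side itself).

X → X n B: LEFT RECURSIVE (starts with X)
B → X: starts with X
B → ε: starts with ε
X → num n: starts with num
X → B num n: starts with B
B → B n X: LEFT RECURSIVE (starts with B)
B → n B: starts with n

The grammar has direct left recursion on: X, B.

Answer: Yes, X, B are left-recursive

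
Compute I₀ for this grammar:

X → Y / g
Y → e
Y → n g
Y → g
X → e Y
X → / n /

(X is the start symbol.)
{ [X → . / n /], [X → . Y / g], [X → . e Y], [X' → . X], [Y → . e], [Y → . g], [Y → . n g] }

First, augment the grammar with X' → X
I₀ = CLOSURE({ [X' → . X] }):
  [X' → . X] has the dot before X: add [X → . Y / g], [X → . e Y], [X → . / n /]
  [X → . Y / g] has the dot before Y: add [Y → . e], [Y → . n g], [Y → . g]
No further items can be added.

I₀ = { [X → . / n /], [X → . Y / g], [X → . e Y], [X' → . X], [Y → . e], [Y → . g], [Y → . n g] }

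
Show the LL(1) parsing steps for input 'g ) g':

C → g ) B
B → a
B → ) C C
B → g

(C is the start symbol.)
LL(1) parsing maintains a stack (initially the start symbol over $) and the input. At each step: if the stack top is a terminal, match it against the current input token; if it is a non-terminal N, replace it with the RHS of M[N, lookahead] (the unique production whose predict set contains the lookahead).

Stack is shown with the top on the left.

Stack    Input    Action
------------------------
C $      g ) g $  output C → g ) B
g ) B $  g ) g $  match 'g'
) B $    ) g $    match ')'
B $      g $      output B → g
g $      g $      match 'g'
$        $        accept

The string is accepted.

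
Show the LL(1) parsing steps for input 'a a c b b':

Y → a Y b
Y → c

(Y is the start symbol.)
LL(1) parsing maintains a stack (initially the start symbol over $) and the input. At each step: if the stack top is a terminal, match it against the current input token; if it is a non-terminal N, replace it with the RHS of M[N, lookahead] (the unique production whose predict set contains the lookahead).

Stack is shown with the top on the left.

Stack      Input        Action
------------------------------
Y $        a a c b b $  output Y → a Y b
a Y b $    a a c b b $  match 'a'
Y b $      a c b b $    output Y → a Y b
a Y b b $  a c b b $    match 'a'
Y b b $    c b b $      output Y → c
c b b $    c b b $      match 'c'
b b $      b b $        match 'b'
b $        b $          match 'b'
$          $            accept

The string is accepted.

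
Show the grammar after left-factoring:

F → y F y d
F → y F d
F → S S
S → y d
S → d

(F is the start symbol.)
Left-factoring transforms A → αβ₁ | αβ₂ into A → αA' and A' → β₁ | β₂
(α is the longest common prefix among the alternatives). Repeat until
no nonterminal has two alternatives with a common prefix.

Round 1: F has alternatives sharing prefix 'y F'. Introduce F': F → y F F'
  Add: F' → y d
  Add: F' → d

No remaining common prefixes — done.

Resulting grammar:
F → y F F'
F' → y d
F' → d
F → S S
S → y d
S → d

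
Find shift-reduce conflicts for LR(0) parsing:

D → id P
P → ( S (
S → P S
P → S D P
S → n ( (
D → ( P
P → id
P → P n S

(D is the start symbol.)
Yes — I5: [D → id P .] vs [P → . ( S (]; I12: [P → S D P .] vs [P → . ( S (]; I14: [S → P S .] vs [D → . ( P]; I17: [P → P n S .] vs [D → . ( P]; I18: [S → n ( ( .] vs [P → . ( S (]; I20: [P → ( S ( .] vs [P → . ( S (]; I21: [D → ( P .] vs [P → . ( S (]

A shift-reduce conflict occurs when an LR(0) state has both:
  - a complete (reduce) item [A → α .] (dot at the end), and
  - a shift item [B → β . c γ] (dot before a terminal).

Augment with D' → D and build the canonical LR(0) collection (I0 = CLOSURE({[D' → . D]}), then GOTO on every symbol after a dot until no new states appear). It has 22 states:
  I0: { [D → . ( P], [D → . id P], [D' → . D] }  — shift
  I1: { [D → ( . P], [P → . ( S (], [P → . P n S], [P → . S D P], [P → . id], [S → . P S], [S → . n ( (] }  — shift
  I2: { [D' → D .] }  — accept
  I3: { [D → id . P], [P → . ( S (], [P → . P n S], [P → . S D P], [P → . id], [S → . P S], [S → . n ( (] }  — shift
  I4: { [P → ( . S (], [P → . ( S (], [P → . P n S], [P → . S D P], [P → . id], [S → . P S], [S → . n ( (] }  — shift
  I5: { [D → id P .], [P → . ( S (], [P → . P n S], [P → . S D P], [P → . id], [P → P . n S], [S → . P S], [S → . n ( (], [S → P . S] }  — shift, reduce
  I6: { [D → . ( P], [D → . id P], [P → S . D P] }  — shift
  I7: { [P → id .] }  — reduce
  I8: { [S → n . ( (] }  — shift
  I9: { [S → n ( . (] }  — shift
  I10: { [S → n ( ( .] }  — reduce
  I11: { [P → . ( S (], [P → . P n S], [P → . S D P], [P → . id], [P → S D . P], [S → . P S], [S → . n ( (] }  — shift
  I12: { [P → . ( S (], [P → . P n S], [P → . S D P], [P → . id], [P → P . n S], [P → S D P .], [S → . P S], [S → . n ( (], [S → P . S] }  — shift, reduce
  I13: { [P → . ( S (], [P → . P n S], [P → . S D P], [P → . id], [P → P . n S], [S → . P S], [S → . n ( (], [S → P . S] }  — shift
  I14: { [D → . ( P], [D → . id P], [P → S . D P], [S → P S .] }  — shift, reduce
  I15: { [P → . ( S (], [P → . P n S], [P → . S D P], [P → . id], [P → P n . S], [S → . P S], [S → . n ( (], [S → n . ( (] }  — shift
  I16: { [P → ( . S (], [P → . ( S (], [P → . P n S], [P → . S D P], [P → . id], [S → . P S], [S → . n ( (], [S → n ( . (] }  — shift
  I17: { [D → . ( P], [D → . id P], [P → P n S .], [P → S . D P] }  — shift, reduce
  I18: { [P → ( . S (], [P → . ( S (], [P → . P n S], [P → . S D P], [P → . id], [S → . P S], [S → . n ( (], [S → n ( ( .] }  — shift, reduce
  I19: { [D → . ( P], [D → . id P], [P → ( S . (], [P → S . D P] }  — shift
  I20: { [D → ( . P], [P → ( S ( .], [P → . ( S (], [P → . P n S], [P → . S D P], [P → . id], [S → . P S], [S → . n ( (] }  — shift, reduce
  I21: { [D → ( P .], [P → . ( S (], [P → . P n S], [P → . S D P], [P → . id], [P → P . n S], [S → . P S], [S → . n ( (], [S → P . S] }  — shift, reduce

I5 contains reduce item [D → id P .] and shift items [P → . ( S (], [P → P . n S], [P → . id], [S → . n ( (] — shift-reduce conflict.
I12 contains reduce item [P → S D P .] and shift items [P → . ( S (], [P → P . n S], [P → . id], [S → . n ( (] — shift-reduce conflict.
I14 contains reduce item [S → P S .] and shift items [D → . ( P], [D → . id P] — shift-reduce conflict.
I17 contains reduce item [P → P n S .] and shift items [D → . ( P], [D → . id P] — shift-reduce conflict.
I18 contains reduce item [S → n ( ( .] and shift items [P → . ( S (], [P → . id], [S → . n ( (] — shift-reduce conflict.
I20 contains reduce item [P → ( S ( .] and shift items [P → . ( S (], [P → . id], [S → . n ( (] — shift-reduce conflict.
I21 contains reduce item [D → ( P .] and shift items [P → . ( S (], [P → P . n S], [P → . id], [S → . n ( (] — shift-reduce conflict.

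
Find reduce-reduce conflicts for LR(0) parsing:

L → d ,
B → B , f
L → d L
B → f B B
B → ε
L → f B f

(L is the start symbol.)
No reduce-reduce conflicts

A reduce-reduce conflict occurs when an LR(0) state has two complete items [A → α .] and [B → β .] — both call for a reduction, and with no lookahead the parser cannot choose between them.

Augment with L' → L and build the canonical LR(0) collection (I0 = CLOSURE({[L' → . L]}), then GOTO on every symbol after a dot until no new states appear). It has 13 states:
  I0: { [L → . d ,], [L → . d L], [L → . f B f], [L' → . L] }  — shift
  I1: { [L' → L .] }  — accept
  I2: { [L → . d ,], [L → . d L], [L → . f B f], [L → d . ,], [L → d . L] }  — shift
  I3: { [B → . B , f], [B → . f B B], [B → .], [L → f . B f] }  — shift, reduce
  I4: { [B → B . , f], [L → f B . f] }  — shift
  I5: { [B → . B , f], [B → . f B B], [B → .], [B → f . B B] }  — shift, reduce
  I6: { [B → . B , f], [B → . f B B], [B → .], [B → B . , f], [B → f B . B] }  — shift, reduce
  I7: { [B → B , . f] }  — shift
  I8: { [B → B . , f], [B → f B B .] }  — shift, reduce
  I9: { [B → B , f .] }  — reduce
  I10: { [L → f B f .] }  — reduce
  I11: { [L → d , .] }  — reduce
  I12: { [L → d L .] }  — reduce

No state contains more than one complete item.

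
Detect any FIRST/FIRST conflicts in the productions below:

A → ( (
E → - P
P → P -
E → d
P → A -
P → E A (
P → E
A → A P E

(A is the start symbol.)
Yes. A → '(' '(' / A → A P E on { '(' }; P → P '-' / P → A '-' on { '(' }; P → P '-' / P → E A '(' on { '-', 'd' }; P → P '-' / P → E on { '-', 'd' }; P → E A '(' / P → E on { '-', 'd' }

A FIRST/FIRST conflict occurs when two productions N → α and N → β for the same non-terminal have FIRST(α) ∩ FIRST(β) ≠ ∅ (with ε ∈ FIRST of a nullable right-hand side, so two nullable alternatives also conflict).

FIRST sets of the non-terminals at (or reachable through a nullable prefix from) the front of some alternative:
  FIRST(A) = { '(' }
  FIRST(P) = { '(', '-', 'd' }
  FIRST(E) = { '-', 'd' }

Productions for A:
  A → ( (: FIRST = { '(' }
  A → A P E: FIRST = { '(' }
Productions for E:
  E → - P: FIRST = { '-' }
  E → d: FIRST = { 'd' }
Productions for P:
  P → P -: FIRST = { '(', '-', 'd' }
  P → A -: FIRST = { '(' }
  P → E A (: FIRST = { '-', 'd' }
  P → E: FIRST = { '-', 'd' }

Conflict for A: A → ( ( and A → A P E
  Overlap: { '(' }
Conflict for P: P → P - and P → A -
  Overlap: { '(' }
Conflict for P: P → P - and P → E A (
  Overlap: { '-', 'd' }
Conflict for P: P → P - and P → E
  Overlap: { '-', 'd' }
Conflict for P: P → E A ( and P → E
  Overlap: { '-', 'd' }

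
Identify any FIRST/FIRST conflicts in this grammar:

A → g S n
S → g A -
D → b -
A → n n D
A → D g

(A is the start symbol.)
No FIRST/FIRST conflicts.

A FIRST/FIRST conflict occurs when two productions N → α and N → β for the same non-terminal have FIRST(α) ∩ FIRST(β) ≠ ∅ (with ε ∈ FIRST of a nullable right-hand side, so two nullable alternatives also conflict).

FIRST sets of the non-terminals at (or reachable through a nullable prefix from) the front of some alternative:
  FIRST(D) = { 'b' }

Productions for A:
  A → g S n: FIRST = { 'g' }
  A → n n D: FIRST = { 'n' }
  A → D g: FIRST = { 'b' }
S, D have only one production, so no FIRST/FIRST conflict is possible there.

All alternatives of each non-terminal have pairwise disjoint FIRST sets.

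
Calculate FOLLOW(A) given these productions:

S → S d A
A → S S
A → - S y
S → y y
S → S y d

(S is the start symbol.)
{ $, 'd', 'y' }

To compute FOLLOW(A), find every occurrence of A on a right-hand side N → α A β: add FIRST(β) \ {ε}, and if β is empty or nullable also add FOLLOW(N). Iterate to a fixed point.

In S → S d A: A is at the end, add FOLLOW(S)

The FOLLOW sets referred to above (computed the same way, to a fixed point):
  FOLLOW(S) = { $, 'd', 'y' }

Taking the union: FOLLOW(A) = { $, 'd', 'y' }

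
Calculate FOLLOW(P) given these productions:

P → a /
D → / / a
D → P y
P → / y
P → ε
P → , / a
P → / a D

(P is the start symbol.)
To compute FOLLOW(P), find every occurrence of P on a right-hand side N → α P β: add FIRST(β) \ {ε}, and if β is empty or nullable also add FOLLOW(N). Iterate to a fixed point.

P is the start symbol, so $ ∈ FOLLOW(P).
In D → P y: P is followed by y, add FIRST(y) \ {ε} = { 'y' }

Taking the union: FOLLOW(P) = { $, 'y' }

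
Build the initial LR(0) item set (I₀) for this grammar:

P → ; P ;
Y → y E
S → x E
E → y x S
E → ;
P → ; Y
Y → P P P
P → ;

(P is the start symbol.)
First, augment the grammar with P' → P
I₀ = CLOSURE({ [P' → . P] }):
  [P' → . P] has the dot before P: add [P → . ; P ;], [P → . ; Y], [P → . ;]
No further items can be added.

I₀ = { [P → . ; P ;], [P → . ; Y], [P → . ;], [P' → . P] }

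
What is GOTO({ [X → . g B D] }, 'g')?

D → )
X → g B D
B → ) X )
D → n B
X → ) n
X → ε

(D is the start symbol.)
GOTO(I, 'g') = CLOSURE({ [A → αX.β] : [A → α.Xβ] ∈ I, X = 'g' })

Items with dot before 'g', with the dot advanced:
  [X → . g B D] → [X → g . B D]
Closure of the advanced items:
  [X → g . B D] has the dot before B: add [B → . ) X )]

GOTO = { [B → . ) X )], [X → g . B D] }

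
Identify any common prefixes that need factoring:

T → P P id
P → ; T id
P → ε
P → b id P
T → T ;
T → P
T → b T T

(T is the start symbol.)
Left-factoring is needed when two productions for the same non-terminal
share a common prefix on the right-hand side.

Productions for T:
  T → P P id
  T → T ;
  T → P
  T → b T T
Productions for P:
  P → ; T id
  P → ε
  P → b id P

Found common prefix 'P' in productions for T

Answer: Yes, T has productions with common prefix 'P'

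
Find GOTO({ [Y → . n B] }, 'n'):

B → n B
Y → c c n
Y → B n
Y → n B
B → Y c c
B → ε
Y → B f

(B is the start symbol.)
GOTO(I, 'n') = CLOSURE({ [A → αX.β] : [A → α.Xβ] ∈ I, X = 'n' })

Items with dot before 'n', with the dot advanced:
  [Y → . n B] → [Y → n . B]
Closure of the advanced items:
  [Y → n . B] has the dot before B: add [B → . n B], [B → . Y c c], [B → .]
  [B → . Y c c] has the dot before Y: add [Y → . c c n], [Y → . B n], [Y → . n B], [Y → . B f]

GOTO = { [B → . Y c c], [B → . n B], [B → .], [Y → . B f], [Y → . B n], [Y → . c c n], [Y → . n B], [Y → n . B] }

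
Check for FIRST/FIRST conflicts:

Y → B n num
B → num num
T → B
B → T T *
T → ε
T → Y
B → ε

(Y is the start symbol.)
Yes. B → num num / B → T T '*' on { 'num' }; T → B / T → ε on { ε }; T → B / T → Y on { '*', 'n', 'num' }

FIRST sets of the non-terminals at (or reachable through a nullable prefix from) the front of some alternative:
  FIRST(T) = { '*', 'n', 'num', ε }
  FIRST(B) = { '*', 'n', 'num', ε }
  FIRST(Y) = { '*', 'n', 'num' }

Productions for B:
  B → num num: FIRST = { 'num' }
  B → T T *: FIRST = { '*', 'n', 'num' }
  B → ε: FIRST = { ε }
Productions for T:
  T → B: FIRST = { '*', 'n', 'num', ε }
  T → ε: FIRST = { ε }
  T → Y: FIRST = { '*', 'n', 'num' }
Y has only one production, so no FIRST/FIRST conflict is possible there.

Conflict for B: B → num num and B → T T *
  Overlap: { 'num' }
Conflict for T: T → B and T → ε
  Overlap: { ε }
Conflict for T: T → B and T → Y
  Overlap: { '*', 'n', 'num' }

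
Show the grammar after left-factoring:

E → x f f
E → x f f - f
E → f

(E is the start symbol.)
Left-factoring transforms A → αβ₁ | αβ₂ into A → αA' and A' → β₁ | β₂
(α is the longest common prefix among the alternatives). Repeat until
no nonterminal has two alternatives with a common prefix.

Round 1: E has alternatives sharing prefix 'x f f'. Introduce E': E → x f f E'
  Add: E' → ε
  Add: E' → - f

No remaining common prefixes — done.

Resulting grammar:
E → x f f E'
E' → ε
E' → - f
E → f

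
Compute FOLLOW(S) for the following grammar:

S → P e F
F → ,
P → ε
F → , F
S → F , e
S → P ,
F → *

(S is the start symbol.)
{ $ }

To compute FOLLOW(S), find every occurrence of S on a right-hand side N → α S β: add FIRST(β) \ {ε}, and if β is empty or nullable also add FOLLOW(N). Iterate to a fixed point.

S is the start symbol, so $ ∈ FOLLOW(S).
S does not occur on any right-hand side.

Taking the union: FOLLOW(S) = { $ }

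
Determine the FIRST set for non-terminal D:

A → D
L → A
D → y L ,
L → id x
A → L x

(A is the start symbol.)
From D → y L ,:
  - y is a terminal: add 'y' and stop

Collecting: FIRST(D) = { 'y' }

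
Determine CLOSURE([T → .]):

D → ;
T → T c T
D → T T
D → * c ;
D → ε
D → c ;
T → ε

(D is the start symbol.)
{ [T → .] }

To compute CLOSURE, for each item [A → α.Bβ] where B is a non-terminal, add [B → .γ] for all productions B → γ; repeat for the newly added items until nothing changes.

Start with: [T → .]
The dot is at the end, so nothing is added.

CLOSURE = { [T → .] }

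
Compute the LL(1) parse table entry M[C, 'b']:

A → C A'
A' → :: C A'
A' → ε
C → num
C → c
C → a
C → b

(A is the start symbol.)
C → b

To find M[C, 'b'], we find productions for C where 'b' is in the predict set (PREDICT(N → α) = (FIRST(α) \ {ε}) ∪ (FOLLOW(N) if α ⇒* ε)).

C → num: PREDICT = { 'num' }
C → c: PREDICT = { 'c' }
C → a: PREDICT = { 'a' }
C → b: PREDICT = { 'b' }
  'b' is in predict set, so this production goes in M[C, 'b']

M[C, 'b'] = C → b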